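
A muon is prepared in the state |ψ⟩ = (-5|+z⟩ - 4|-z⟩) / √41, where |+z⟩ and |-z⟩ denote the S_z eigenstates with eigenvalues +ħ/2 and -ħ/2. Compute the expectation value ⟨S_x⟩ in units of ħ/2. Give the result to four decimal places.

0.9756

⟨σ_x⟩ = 2 Re(a* b)/(|a|²+|b|²) with a = -5, b = -4.
a* b = 20, so ⟨σ_x⟩ = 40/41.
⟨S_x⟩ = (ħ/2)·⟨σ_x⟩.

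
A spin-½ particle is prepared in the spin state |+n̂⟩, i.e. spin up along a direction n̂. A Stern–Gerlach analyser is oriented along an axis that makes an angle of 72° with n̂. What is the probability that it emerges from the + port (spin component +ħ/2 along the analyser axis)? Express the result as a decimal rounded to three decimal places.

For spin-½, the probability of finding spin-up along an axis at angle θ to the initial spin direction is cos²(θ/2); spin-down is sin²(θ/2).
θ = 72°, so P = cos²(36°) ≈ 0.655.

0.655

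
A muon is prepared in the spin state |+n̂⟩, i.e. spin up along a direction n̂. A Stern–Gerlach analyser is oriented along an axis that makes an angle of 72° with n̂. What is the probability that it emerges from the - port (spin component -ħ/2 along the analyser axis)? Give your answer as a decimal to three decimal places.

0.345

For spin-½, the probability of finding spin-up along an axis at angle θ to the initial spin direction is cos²(θ/2); spin-down is sin²(θ/2).
θ = 72°, so P = sin²(36°) ≈ 0.345.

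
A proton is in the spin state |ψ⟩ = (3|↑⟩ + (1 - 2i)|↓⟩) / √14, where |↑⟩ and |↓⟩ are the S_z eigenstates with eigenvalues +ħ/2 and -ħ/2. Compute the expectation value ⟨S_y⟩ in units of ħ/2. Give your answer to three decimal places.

-0.857

⟨σ_y⟩ = 2 Im(a* b)/(|a|²+|b|²) with a = 3, b = (1 - 2i).
a* b = (3 - 6i), so ⟨σ_y⟩ = -12/14.
⟨S_y⟩ = (ħ/2)·⟨σ_y⟩.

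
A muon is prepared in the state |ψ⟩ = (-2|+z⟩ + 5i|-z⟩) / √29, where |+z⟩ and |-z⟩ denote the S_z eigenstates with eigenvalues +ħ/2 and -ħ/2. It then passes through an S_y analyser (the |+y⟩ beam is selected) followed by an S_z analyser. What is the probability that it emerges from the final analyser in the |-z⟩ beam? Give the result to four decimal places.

0.0776

First analyser (S_y): P(|+y⟩) = |⟨+y|ψ⟩|² = 9/58.
After stage 1 the state is |+y⟩; P(|-z⟩) = |⟨-z|+y⟩|² = 1/2.
Joint probability = 9/58 × 1/2 = 0.0776.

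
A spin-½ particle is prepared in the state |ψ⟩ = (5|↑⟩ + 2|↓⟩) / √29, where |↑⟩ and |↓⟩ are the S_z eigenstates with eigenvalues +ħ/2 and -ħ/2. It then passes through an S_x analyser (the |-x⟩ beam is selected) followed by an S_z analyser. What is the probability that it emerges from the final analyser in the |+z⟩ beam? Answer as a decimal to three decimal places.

First analyser (S_x): P(|-x⟩) = |⟨-x|ψ⟩|² = 9/58.
After stage 1 the state is |-x⟩; P(|+z⟩) = |⟨+z|-x⟩|² = 1/2.
Joint probability = 9/58 × 1/2 = 0.078.

0.078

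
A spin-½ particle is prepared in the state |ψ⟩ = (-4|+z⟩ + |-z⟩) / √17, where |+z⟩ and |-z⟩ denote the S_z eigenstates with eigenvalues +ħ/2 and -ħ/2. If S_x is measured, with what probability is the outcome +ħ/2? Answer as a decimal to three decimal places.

|+x⟩ = (|+z⟩ + |-z⟩)/√2, so ⟨+x|ψ⟩ = (-3) / (√2·√17).
P = |-3|² / 34 = 9/34.

0.265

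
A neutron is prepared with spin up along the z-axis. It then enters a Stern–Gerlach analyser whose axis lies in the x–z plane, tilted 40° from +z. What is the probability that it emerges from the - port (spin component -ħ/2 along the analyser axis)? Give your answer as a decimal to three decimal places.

For spin-½, the probability of finding spin-up along an axis at angle θ to the initial spin direction is cos²(θ/2); spin-down is sin²(θ/2).
θ = 40°, so P = sin²(20°) ≈ 0.117.

0.117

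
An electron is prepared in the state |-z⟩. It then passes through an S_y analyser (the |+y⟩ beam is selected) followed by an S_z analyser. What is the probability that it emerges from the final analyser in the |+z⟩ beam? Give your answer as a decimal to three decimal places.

0.250

First analyser (S_y): from |-z⟩, P(|+y⟩) = 1/2.
After stage 1 the state is |+y⟩; P(|+z⟩) = |⟨+z|+y⟩|² = 1/2.
Joint probability = 1/2 × 1/2 = 0.250.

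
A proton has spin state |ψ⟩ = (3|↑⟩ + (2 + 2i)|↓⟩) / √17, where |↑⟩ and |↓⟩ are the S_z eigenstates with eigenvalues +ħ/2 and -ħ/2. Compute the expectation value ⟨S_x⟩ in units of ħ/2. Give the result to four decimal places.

0.7059

⟨σ_x⟩ = 2 Re(a* b)/(|a|²+|b|²) with a = 3, b = (2 + 2i).
a* b = (6 + 6i), so ⟨σ_x⟩ = 12/17.
⟨S_x⟩ = (ħ/2)·⟨σ_x⟩.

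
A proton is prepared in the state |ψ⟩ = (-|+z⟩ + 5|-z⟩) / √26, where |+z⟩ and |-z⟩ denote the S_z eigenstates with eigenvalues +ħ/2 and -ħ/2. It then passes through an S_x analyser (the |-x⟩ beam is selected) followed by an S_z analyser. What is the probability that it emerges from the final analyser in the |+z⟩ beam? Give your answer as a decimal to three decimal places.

0.346

First analyser (S_x): P(|-x⟩) = |⟨-x|ψ⟩|² = 36/52.
After stage 1 the state is |-x⟩; P(|+z⟩) = |⟨+z|-x⟩|² = 1/2.
Joint probability = 36/52 × 1/2 = 0.346.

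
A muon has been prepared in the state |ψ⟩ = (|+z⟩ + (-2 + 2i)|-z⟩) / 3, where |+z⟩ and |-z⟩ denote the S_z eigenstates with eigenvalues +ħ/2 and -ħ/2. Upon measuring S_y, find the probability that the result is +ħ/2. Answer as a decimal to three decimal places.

0.722

|+y⟩ = (|+z⟩ + i|-z⟩)/√2, so ⟨+y|ψ⟩ = (3 + 2i) / (√2·3).
P = |3 + 2i|² / 18 = 13/18.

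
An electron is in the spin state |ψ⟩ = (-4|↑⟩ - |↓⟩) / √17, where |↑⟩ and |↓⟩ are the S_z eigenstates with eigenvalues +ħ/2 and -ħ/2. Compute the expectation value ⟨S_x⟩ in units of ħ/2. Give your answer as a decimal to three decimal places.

⟨σ_x⟩ = 2 Re(a* b)/(|a|²+|b|²) with a = -4, b = -1.
a* b = 4, so ⟨σ_x⟩ = 8/17.
⟨S_x⟩ = (ħ/2)·⟨σ_x⟩.

0.471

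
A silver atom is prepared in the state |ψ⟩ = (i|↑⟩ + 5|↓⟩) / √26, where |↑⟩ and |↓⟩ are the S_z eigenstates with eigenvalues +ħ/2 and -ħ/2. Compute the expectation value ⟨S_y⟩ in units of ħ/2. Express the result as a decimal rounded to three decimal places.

⟨σ_y⟩ = 2 Im(a* b)/(|a|²+|b|²) with a = i, b = 5.
a* b = -5i, so ⟨σ_y⟩ = -10/26.
⟨S_y⟩ = (ħ/2)·⟨σ_y⟩.

-0.385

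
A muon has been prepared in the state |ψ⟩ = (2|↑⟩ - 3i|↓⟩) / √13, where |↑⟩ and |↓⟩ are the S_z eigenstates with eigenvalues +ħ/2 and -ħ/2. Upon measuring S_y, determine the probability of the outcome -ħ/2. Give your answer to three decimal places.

|-y⟩ = (|↑⟩ - i|↓⟩)/√2, so ⟨-y|ψ⟩ = (5) / (√2·√13).
P = |5|² / 26 = 25/26.

0.962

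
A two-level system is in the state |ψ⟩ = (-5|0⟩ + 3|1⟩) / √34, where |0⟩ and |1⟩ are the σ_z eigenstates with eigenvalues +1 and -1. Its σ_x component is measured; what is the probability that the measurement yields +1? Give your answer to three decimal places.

0.059

|+x⟩ = (|0⟩ + |1⟩)/√2, so ⟨+x|ψ⟩ = (-2) / (√2·√34).
P = |-2|² / 68 = 4/68.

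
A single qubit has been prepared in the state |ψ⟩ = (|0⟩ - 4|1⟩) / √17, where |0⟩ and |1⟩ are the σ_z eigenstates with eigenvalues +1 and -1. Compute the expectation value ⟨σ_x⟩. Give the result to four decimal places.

-0.4706

⟨σ_x⟩ = 2 Re(a* b)/(|a|²+|b|²) with a = 1, b = -4.
a* b = -4, so ⟨σ_x⟩ = -8/17.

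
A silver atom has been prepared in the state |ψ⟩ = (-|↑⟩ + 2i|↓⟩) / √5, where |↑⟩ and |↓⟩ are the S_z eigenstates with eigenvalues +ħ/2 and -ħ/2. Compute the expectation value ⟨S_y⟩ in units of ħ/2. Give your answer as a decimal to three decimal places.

-0.800

⟨σ_y⟩ = 2 Im(a* b)/(|a|²+|b|²) with a = -1, b = 2i.
a* b = -2i, so ⟨σ_y⟩ = -4/5.
⟨S_y⟩ = (ħ/2)·⟨σ_y⟩.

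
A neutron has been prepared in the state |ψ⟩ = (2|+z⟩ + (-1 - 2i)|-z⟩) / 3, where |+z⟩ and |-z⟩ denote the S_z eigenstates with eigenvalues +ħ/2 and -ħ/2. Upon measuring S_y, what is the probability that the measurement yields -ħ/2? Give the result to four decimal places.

0.9444

|-y⟩ = (|+z⟩ - i|-z⟩)/√2, so ⟨-y|ψ⟩ = (4 - i) / (√2·3).
P = |4 - i|² / 18 = 17/18.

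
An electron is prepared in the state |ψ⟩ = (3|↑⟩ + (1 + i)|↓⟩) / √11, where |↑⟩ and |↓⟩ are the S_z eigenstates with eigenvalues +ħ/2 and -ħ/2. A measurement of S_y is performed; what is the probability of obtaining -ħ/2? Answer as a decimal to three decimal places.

|-y⟩ = (|↑⟩ - i|↓⟩)/√2, so ⟨-y|ψ⟩ = (2 + i) / (√2·√11).
P = |2 + i|² / 22 = 5/22.

0.227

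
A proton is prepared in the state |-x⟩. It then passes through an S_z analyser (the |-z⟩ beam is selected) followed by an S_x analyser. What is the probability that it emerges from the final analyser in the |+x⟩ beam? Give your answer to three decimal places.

0.250

First analyser (S_z): from |-x⟩, P(|-z⟩) = 1/2.
After stage 1 the state is |-z⟩; P(|+x⟩) = |⟨+x|-z⟩|² = 1/2.
Joint probability = 1/2 × 1/2 = 0.250.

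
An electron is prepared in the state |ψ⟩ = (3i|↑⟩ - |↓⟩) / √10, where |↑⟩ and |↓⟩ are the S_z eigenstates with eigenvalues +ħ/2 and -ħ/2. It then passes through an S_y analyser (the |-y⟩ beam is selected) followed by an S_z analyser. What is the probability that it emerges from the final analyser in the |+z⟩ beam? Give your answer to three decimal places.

0.100

First analyser (S_y): P(|-y⟩) = |⟨-y|ψ⟩|² = 4/20.
After stage 1 the state is |-y⟩; P(|+z⟩) = |⟨+z|-y⟩|² = 1/2.
Joint probability = 4/20 × 1/2 = 0.100.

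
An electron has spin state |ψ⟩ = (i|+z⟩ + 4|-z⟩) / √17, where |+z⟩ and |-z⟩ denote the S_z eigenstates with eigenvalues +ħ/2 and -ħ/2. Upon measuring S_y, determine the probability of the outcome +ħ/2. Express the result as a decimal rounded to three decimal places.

0.265

|+y⟩ = (|+z⟩ + i|-z⟩)/√2, so ⟨+y|ψ⟩ = (-3i) / (√2·√17).
P = |-3i|² / 34 = 9/34.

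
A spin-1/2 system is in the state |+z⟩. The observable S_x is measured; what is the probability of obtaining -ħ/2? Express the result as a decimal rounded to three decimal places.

0.500

In the S_z basis, |+z⟩ = |↑⟩ and |-x⟩ = (|↑⟩ - |↓⟩)/√2.
|⟨-x|+z⟩|² = 1/2.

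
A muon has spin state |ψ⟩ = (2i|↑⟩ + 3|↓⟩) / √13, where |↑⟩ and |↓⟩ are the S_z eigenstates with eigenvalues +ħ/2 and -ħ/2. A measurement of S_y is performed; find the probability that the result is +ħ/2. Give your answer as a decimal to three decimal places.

0.038

|+y⟩ = (|↑⟩ + i|↓⟩)/√2, so ⟨+y|ψ⟩ = (-i) / (√2·√13).
P = |-i|² / 26 = 1/26.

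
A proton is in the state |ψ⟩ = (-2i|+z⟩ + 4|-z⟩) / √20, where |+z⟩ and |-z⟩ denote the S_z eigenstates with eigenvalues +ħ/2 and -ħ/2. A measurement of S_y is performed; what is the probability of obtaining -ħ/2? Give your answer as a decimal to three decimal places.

|-y⟩ = (|+z⟩ - i|-z⟩)/√2, so ⟨-y|ψ⟩ = (2i) / (√2·√20).
P = |2i|² / 40 = 4/40.

0.100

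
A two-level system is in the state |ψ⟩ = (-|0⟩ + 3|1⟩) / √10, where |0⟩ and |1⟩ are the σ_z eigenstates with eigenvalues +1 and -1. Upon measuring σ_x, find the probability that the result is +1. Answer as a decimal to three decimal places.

0.200

|+x⟩ = (|0⟩ + |1⟩)/√2, so ⟨+x|ψ⟩ = (2) / (√2·√10).
P = |2|² / 20 = 4/20.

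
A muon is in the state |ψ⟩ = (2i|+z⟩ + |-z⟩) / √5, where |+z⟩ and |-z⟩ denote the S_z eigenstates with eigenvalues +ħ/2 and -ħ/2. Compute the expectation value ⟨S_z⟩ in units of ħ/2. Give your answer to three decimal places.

⟨σ_z⟩ = |a|² - |b|² divided by |a|²+|b|², with a, b the |+z⟩, |-z⟩ amplitudes.
= (4 - 1)/5 = 3/5.
⟨S_z⟩ = (ħ/2)·⟨σ_z⟩.

0.600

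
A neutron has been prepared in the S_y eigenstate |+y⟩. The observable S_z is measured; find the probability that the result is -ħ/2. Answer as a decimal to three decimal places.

In the S_z basis, |+y⟩ = (|+z⟩ + i|-z⟩)/√2 and |-z⟩ = |-z⟩.
|⟨-z|+y⟩|² = 1/2.

0.500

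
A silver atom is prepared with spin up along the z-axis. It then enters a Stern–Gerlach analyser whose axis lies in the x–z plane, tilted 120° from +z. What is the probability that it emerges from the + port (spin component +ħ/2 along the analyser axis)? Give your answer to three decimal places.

For spin-½, the probability of finding spin-up along an axis at angle θ to the initial spin direction is cos²(θ/2); spin-down is sin²(θ/2).
θ = 120°, so P = cos²(60°) ≈ 0.250.

0.250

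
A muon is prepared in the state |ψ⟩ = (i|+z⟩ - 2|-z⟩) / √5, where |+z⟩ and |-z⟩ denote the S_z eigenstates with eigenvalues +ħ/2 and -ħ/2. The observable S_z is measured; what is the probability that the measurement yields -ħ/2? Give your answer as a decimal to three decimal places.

The -ħ/2 outcome corresponds to |-z⟩. Its amplitude in |ψ⟩ is -2/√5.
P = |-2|² / 5 = 4/5.

0.800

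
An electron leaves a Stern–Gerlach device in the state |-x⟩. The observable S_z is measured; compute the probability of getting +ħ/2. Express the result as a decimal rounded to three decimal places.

0.500

In the S_z basis, |-x⟩ = (|+z⟩ - |-z⟩)/√2 and |+z⟩ = |+z⟩.
|⟨+z|-x⟩|² = 1/2.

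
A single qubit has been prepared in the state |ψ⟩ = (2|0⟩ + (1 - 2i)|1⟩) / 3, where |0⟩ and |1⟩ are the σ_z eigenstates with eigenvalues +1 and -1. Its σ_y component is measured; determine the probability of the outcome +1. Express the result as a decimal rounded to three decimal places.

|+y⟩ = (|0⟩ + i|1⟩)/√2, so ⟨+y|ψ⟩ = (-i) / (√2·3).
P = |-i|² / 18 = 1/18.

0.056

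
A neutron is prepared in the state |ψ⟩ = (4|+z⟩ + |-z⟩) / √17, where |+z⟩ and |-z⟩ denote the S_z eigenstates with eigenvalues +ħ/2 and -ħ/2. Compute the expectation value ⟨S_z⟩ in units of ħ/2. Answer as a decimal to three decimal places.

0.882

⟨σ_z⟩ = |a|² - |b|² divided by |a|²+|b|², with a, b the |+z⟩, |-z⟩ amplitudes.
= (16 - 1)/17 = 15/17.
⟨S_z⟩ = (ħ/2)·⟨σ_z⟩.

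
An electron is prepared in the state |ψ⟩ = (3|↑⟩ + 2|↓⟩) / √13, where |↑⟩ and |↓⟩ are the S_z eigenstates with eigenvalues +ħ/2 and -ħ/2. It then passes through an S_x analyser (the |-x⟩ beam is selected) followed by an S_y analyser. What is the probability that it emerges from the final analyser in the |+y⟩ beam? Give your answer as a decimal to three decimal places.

First analyser (S_x): P(|-x⟩) = |⟨-x|ψ⟩|² = 1/26.
After stage 1 the state is |-x⟩; P(|+y⟩) = |⟨+y|-x⟩|² = 1/2.
Joint probability = 1/26 × 1/2 = 0.019.

0.019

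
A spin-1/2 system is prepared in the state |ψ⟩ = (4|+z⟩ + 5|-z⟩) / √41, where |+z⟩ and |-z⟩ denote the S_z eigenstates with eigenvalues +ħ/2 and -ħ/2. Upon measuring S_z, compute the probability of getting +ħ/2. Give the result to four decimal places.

The +ħ/2 outcome corresponds to |+z⟩. Its amplitude in |ψ⟩ is 4/√41.
P = |4|² / 41 = 16/41.

0.3902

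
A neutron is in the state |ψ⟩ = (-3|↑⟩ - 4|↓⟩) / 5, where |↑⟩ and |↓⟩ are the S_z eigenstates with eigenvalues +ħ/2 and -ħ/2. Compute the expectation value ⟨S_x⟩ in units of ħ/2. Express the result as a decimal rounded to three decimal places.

0.960

⟨σ_x⟩ = 2 Re(a* b)/(|a|²+|b|²) with a = -3, b = -4.
a* b = 12, so ⟨σ_x⟩ = 24/25.
⟨S_x⟩ = (ħ/2)·⟨σ_x⟩.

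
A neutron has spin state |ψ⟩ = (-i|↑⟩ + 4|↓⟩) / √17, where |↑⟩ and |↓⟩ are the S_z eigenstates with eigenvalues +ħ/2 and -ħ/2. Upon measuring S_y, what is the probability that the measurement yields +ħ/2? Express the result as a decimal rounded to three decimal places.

|+y⟩ = (|↑⟩ + i|↓⟩)/√2, so ⟨+y|ψ⟩ = (-5i) / (√2·√17).
P = |-5i|² / 34 = 25/34.

0.735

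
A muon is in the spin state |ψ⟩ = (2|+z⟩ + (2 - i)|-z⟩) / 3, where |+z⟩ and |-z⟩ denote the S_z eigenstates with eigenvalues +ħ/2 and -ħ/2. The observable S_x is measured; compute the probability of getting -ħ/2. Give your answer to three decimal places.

0.056

|-x⟩ = (|+z⟩ - |-z⟩)/√2, so ⟨-x|ψ⟩ = (i) / (√2·3).
P = |i|² / 18 = 1/18.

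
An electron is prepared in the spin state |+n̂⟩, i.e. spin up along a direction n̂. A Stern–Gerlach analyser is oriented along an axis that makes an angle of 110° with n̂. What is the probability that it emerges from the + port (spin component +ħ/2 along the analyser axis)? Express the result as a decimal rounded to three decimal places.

For spin-½, the probability of finding spin-up along an axis at angle θ to the initial spin direction is cos²(θ/2); spin-down is sin²(θ/2).
θ = 110°, so P = cos²(55°) ≈ 0.329.

0.329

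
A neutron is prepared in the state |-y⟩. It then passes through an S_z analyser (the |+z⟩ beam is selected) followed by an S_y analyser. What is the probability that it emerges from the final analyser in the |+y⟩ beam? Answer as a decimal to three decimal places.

First analyser (S_z): from |-y⟩, P(|+z⟩) = 1/2.
After stage 1 the state is |+z⟩; P(|+y⟩) = |⟨+y|+z⟩|² = 1/2.
Joint probability = 1/2 × 1/2 = 0.250.

0.250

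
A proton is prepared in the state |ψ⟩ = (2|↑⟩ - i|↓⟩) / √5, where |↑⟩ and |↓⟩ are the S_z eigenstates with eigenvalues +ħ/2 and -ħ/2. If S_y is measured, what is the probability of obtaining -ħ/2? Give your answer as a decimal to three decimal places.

|-y⟩ = (|↑⟩ - i|↓⟩)/√2, so ⟨-y|ψ⟩ = (3) / (√2·√5).
P = |3|² / 10 = 9/10.

0.900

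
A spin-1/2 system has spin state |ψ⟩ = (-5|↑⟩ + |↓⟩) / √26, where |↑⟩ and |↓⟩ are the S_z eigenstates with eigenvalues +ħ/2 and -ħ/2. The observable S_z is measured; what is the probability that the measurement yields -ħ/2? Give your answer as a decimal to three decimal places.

0.038

The -ħ/2 outcome corresponds to |↓⟩. Its amplitude in |ψ⟩ is 1/√26.
P = |1|² / 26 = 1/26.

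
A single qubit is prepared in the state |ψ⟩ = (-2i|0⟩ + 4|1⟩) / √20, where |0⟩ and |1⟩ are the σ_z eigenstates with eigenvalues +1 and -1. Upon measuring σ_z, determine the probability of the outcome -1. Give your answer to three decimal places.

0.800

The -1 outcome corresponds to |1⟩. Its amplitude in |ψ⟩ is 4/√20.
P = |4|² / 20 = 16/20.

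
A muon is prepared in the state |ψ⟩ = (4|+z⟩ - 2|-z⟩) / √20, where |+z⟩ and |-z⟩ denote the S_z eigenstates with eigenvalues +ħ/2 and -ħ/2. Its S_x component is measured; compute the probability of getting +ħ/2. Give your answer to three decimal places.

|+x⟩ = (|+z⟩ + |-z⟩)/√2, so ⟨+x|ψ⟩ = (2) / (√2·√20).
P = |2|² / 40 = 4/40.

0.100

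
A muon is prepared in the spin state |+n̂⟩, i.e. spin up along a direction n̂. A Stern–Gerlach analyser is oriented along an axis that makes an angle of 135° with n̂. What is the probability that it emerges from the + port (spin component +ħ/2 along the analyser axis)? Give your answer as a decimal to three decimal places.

For spin-½, the probability of finding spin-up along an axis at angle θ to the initial spin direction is cos²(θ/2); spin-down is sin²(θ/2).
θ = 135°, so P = cos²(67.5°) ≈ 0.146.

0.146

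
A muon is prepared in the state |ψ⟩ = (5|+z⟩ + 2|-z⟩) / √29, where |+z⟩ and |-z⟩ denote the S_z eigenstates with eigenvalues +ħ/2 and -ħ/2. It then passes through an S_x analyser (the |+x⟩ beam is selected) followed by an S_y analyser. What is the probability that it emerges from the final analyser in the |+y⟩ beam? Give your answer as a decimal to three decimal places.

First analyser (S_x): P(|+x⟩) = |⟨+x|ψ⟩|² = 49/58.
After stage 1 the state is |+x⟩; P(|+y⟩) = |⟨+y|+x⟩|² = 1/2.
Joint probability = 49/58 × 1/2 = 0.422.

0.422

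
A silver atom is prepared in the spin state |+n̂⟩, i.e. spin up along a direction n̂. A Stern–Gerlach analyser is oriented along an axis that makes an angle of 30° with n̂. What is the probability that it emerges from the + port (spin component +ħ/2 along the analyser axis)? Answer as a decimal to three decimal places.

For spin-½, the probability of finding spin-up along an axis at angle θ to the initial spin direction is cos²(θ/2); spin-down is sin²(θ/2).
θ = 30°, so P = cos²(15°) ≈ 0.933.

0.933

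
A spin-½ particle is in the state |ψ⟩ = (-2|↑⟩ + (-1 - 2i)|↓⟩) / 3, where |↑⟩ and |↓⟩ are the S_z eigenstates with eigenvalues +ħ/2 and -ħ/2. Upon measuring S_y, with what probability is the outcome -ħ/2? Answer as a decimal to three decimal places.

0.056

|-y⟩ = (|↑⟩ - i|↓⟩)/√2, so ⟨-y|ψ⟩ = (-i) / (√2·3).
P = |-i|² / 18 = 1/18.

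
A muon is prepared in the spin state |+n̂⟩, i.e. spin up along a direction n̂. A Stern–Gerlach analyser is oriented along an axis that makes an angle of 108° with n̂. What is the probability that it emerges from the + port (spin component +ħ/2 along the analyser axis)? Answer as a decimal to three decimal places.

For spin-½, the probability of finding spin-up along an axis at angle θ to the initial spin direction is cos²(θ/2); spin-down is sin²(θ/2).
θ = 108°, so P = cos²(54°) ≈ 0.345.

0.345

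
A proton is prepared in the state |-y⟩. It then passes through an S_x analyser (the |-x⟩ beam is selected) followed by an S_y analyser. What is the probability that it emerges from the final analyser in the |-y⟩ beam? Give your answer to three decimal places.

First analyser (S_x): from |-y⟩, P(|-x⟩) = 1/2.
After stage 1 the state is |-x⟩; P(|-y⟩) = |⟨-y|-x⟩|² = 1/2.
Joint probability = 1/2 × 1/2 = 0.250.

0.250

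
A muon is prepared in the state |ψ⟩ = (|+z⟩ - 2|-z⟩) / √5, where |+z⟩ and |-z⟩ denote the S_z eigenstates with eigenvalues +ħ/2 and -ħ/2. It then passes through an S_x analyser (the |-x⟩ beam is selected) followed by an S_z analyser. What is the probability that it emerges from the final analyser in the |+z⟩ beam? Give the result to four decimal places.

0.4500

First analyser (S_x): P(|-x⟩) = |⟨-x|ψ⟩|² = 9/10.
After stage 1 the state is |-x⟩; P(|+z⟩) = |⟨+z|-x⟩|² = 1/2.
Joint probability = 9/10 × 1/2 = 0.4500.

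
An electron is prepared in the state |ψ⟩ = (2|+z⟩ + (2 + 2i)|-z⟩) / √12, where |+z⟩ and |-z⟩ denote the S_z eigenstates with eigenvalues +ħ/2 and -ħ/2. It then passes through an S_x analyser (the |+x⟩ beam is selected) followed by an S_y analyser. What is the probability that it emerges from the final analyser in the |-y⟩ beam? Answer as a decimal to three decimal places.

First analyser (S_x): P(|+x⟩) = |⟨+x|ψ⟩|² = 20/24.
After stage 1 the state is |+x⟩; P(|-y⟩) = |⟨-y|+x⟩|² = 1/2.
Joint probability = 20/24 × 1/2 = 0.417.

0.417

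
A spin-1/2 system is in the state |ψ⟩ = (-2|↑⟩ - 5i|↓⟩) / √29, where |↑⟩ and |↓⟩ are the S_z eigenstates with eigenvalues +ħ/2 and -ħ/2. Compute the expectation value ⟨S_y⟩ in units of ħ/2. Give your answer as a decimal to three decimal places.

⟨σ_y⟩ = 2 Im(a* b)/(|a|²+|b|²) with a = -2, b = -5i.
a* b = 10i, so ⟨σ_y⟩ = 20/29.
⟨S_y⟩ = (ħ/2)·⟨σ_y⟩.

0.690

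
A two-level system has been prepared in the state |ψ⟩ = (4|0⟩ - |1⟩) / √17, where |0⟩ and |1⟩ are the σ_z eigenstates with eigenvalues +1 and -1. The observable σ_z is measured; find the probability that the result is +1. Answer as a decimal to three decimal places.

0.941

The +1 outcome corresponds to |0⟩. Its amplitude in |ψ⟩ is 4/√17.
P = |4|² / 17 = 16/17.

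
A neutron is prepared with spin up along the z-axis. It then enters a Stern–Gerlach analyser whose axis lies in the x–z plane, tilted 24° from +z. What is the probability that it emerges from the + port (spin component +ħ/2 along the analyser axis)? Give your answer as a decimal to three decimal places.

0.957

For spin-½, the probability of finding spin-up along an axis at angle θ to the initial spin direction is cos²(θ/2); spin-down is sin²(θ/2).
θ = 24°, so P = cos²(12°) ≈ 0.957.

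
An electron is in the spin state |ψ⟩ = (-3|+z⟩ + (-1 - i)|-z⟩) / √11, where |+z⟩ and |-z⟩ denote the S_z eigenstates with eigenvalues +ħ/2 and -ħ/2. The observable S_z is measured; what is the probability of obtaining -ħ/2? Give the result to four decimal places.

0.1818

The -ħ/2 outcome corresponds to |-z⟩. Its amplitude in |ψ⟩ is (-1 - i)/√11.
P = |-1 - i|² / 11 = 2/11.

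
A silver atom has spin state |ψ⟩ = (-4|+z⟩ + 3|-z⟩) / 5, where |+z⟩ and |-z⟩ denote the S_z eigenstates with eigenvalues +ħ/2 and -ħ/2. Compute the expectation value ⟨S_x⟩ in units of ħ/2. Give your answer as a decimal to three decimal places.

-0.960

⟨σ_x⟩ = 2 Re(a* b)/(|a|²+|b|²) with a = -4, b = 3.
a* b = -12, so ⟨σ_x⟩ = -24/25.
⟨S_x⟩ = (ħ/2)·⟨σ_x⟩.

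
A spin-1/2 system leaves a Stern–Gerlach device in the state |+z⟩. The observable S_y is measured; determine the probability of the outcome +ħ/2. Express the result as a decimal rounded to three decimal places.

0.500

In the S_z basis, |+z⟩ = |↑⟩ and |+y⟩ = (|↑⟩ + i|↓⟩)/√2.
|⟨+y|+z⟩|² = 1/2.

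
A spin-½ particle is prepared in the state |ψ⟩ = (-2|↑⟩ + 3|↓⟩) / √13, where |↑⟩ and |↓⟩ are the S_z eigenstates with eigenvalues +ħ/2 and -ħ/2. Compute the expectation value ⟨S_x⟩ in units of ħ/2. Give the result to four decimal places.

-0.9231

⟨σ_x⟩ = 2 Re(a* b)/(|a|²+|b|²) with a = -2, b = 3.
a* b = -6, so ⟨σ_x⟩ = -12/13.
⟨S_x⟩ = (ħ/2)·⟨σ_x⟩.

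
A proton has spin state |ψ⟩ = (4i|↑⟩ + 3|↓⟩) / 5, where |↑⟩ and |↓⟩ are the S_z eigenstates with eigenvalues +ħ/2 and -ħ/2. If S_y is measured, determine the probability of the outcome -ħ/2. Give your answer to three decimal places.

|-y⟩ = (|↑⟩ - i|↓⟩)/√2, so ⟨-y|ψ⟩ = (7i) / (√2·5).
P = |7i|² / 50 = 49/50.

0.980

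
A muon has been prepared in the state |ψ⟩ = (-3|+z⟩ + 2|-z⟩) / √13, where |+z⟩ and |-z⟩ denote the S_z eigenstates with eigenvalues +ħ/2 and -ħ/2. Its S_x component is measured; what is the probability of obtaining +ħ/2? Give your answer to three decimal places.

|+x⟩ = (|+z⟩ + |-z⟩)/√2, so ⟨+x|ψ⟩ = (-1) / (√2·√13).
P = |-1|² / 26 = 1/26.

0.038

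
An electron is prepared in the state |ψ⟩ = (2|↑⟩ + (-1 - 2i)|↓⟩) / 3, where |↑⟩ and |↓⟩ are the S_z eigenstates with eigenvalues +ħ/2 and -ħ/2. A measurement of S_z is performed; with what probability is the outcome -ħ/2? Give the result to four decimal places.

0.5556

The -ħ/2 outcome corresponds to |↓⟩. Its amplitude in |ψ⟩ is (-1 - 2i)/3.
P = |-1 - 2i|² / 9 = 5/9.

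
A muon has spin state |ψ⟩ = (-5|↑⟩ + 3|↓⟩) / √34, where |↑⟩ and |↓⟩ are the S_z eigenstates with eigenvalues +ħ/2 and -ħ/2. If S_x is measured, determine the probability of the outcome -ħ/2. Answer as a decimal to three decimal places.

|-x⟩ = (|↑⟩ - |↓⟩)/√2, so ⟨-x|ψ⟩ = (-8) / (√2·√34).
P = |-8|² / 68 = 64/68.

0.941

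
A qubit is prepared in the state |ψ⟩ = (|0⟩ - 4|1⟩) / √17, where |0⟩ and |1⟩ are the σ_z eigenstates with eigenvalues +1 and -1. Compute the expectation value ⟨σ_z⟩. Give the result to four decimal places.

⟨σ_z⟩ = |a|² - |b|² divided by |a|²+|b|², with a, b the |0⟩, |1⟩ amplitudes.
= (1 - 16)/17 = -15/17.

-0.8824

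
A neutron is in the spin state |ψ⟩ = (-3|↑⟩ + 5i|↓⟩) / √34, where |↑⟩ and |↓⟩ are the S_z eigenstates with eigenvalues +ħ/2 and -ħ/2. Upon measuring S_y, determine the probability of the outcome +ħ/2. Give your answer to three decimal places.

|+y⟩ = (|↑⟩ + i|↓⟩)/√2, so ⟨+y|ψ⟩ = (2) / (√2·√34).
P = |2|² / 68 = 4/68.

0.059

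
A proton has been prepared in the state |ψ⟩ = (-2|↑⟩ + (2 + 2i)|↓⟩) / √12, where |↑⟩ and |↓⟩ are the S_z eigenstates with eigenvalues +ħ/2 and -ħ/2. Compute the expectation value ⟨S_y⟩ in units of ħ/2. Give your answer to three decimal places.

⟨σ_y⟩ = 2 Im(a* b)/(|a|²+|b|²) with a = -2, b = (2 + 2i).
a* b = (-4 - 4i), so ⟨σ_y⟩ = -8/12.
⟨S_y⟩ = (ħ/2)·⟨σ_y⟩.

-0.667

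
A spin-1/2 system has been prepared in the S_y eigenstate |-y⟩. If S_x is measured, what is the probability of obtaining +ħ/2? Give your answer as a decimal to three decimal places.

In the S_z basis, |-y⟩ = (|↑⟩ - i|↓⟩)/√2 and |+x⟩ = (|↑⟩ + |↓⟩)/√2.
|⟨+x|-y⟩|² = 1/2.

0.500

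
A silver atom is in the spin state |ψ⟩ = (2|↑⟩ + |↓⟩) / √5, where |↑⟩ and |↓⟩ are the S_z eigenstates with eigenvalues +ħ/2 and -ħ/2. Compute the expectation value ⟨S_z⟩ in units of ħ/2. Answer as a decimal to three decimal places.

⟨σ_z⟩ = |a|² - |b|² divided by |a|²+|b|², with a, b the |↑⟩, |↓⟩ amplitudes.
= (4 - 1)/5 = 3/5.
⟨S_z⟩ = (ħ/2)·⟨σ_z⟩.

0.600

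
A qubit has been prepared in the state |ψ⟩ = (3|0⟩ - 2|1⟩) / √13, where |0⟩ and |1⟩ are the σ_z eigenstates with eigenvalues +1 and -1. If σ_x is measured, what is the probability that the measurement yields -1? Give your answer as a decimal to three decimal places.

0.962

|-x⟩ = (|0⟩ - |1⟩)/√2, so ⟨-x|ψ⟩ = (5) / (√2·√13).
P = |5|² / 26 = 25/26.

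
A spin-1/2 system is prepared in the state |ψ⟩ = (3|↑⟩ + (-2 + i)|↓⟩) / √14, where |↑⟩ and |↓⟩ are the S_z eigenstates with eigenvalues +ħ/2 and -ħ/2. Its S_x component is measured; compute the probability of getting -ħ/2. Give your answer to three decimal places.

0.929

|-x⟩ = (|↑⟩ - |↓⟩)/√2, so ⟨-x|ψ⟩ = (5 - i) / (√2·√14).
P = |5 - i|² / 28 = 26/28.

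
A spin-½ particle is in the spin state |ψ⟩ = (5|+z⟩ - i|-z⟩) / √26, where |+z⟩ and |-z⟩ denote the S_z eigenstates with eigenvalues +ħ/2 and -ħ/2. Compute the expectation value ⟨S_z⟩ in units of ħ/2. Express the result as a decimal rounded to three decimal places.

⟨σ_z⟩ = |a|² - |b|² divided by |a|²+|b|², with a, b the |+z⟩, |-z⟩ amplitudes.
= (25 - 1)/26 = 24/26.
⟨S_z⟩ = (ħ/2)·⟨σ_z⟩.

0.923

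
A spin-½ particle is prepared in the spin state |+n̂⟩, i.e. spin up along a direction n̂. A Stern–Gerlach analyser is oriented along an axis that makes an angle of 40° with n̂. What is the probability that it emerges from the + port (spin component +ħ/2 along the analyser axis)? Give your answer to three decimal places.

0.883

For spin-½, the probability of finding spin-up along an axis at angle θ to the initial spin direction is cos²(θ/2); spin-down is sin²(θ/2).
θ = 40°, so P = cos²(20°) ≈ 0.883.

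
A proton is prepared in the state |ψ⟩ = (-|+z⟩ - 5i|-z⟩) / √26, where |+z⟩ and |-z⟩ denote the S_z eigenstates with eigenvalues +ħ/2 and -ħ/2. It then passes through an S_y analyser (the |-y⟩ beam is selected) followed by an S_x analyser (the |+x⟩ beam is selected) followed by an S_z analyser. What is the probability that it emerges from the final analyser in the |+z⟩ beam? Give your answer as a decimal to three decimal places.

First analyser (S_y): P(|-y⟩) = |⟨-y|ψ⟩|² = 16/52.
After stage 1 the state is |-y⟩; P(|+x⟩) = |⟨+x|-y⟩|² = 1/2.
After stage 2 the state is |+x⟩; P(|+z⟩) = |⟨+z|+x⟩|² = 1/2.
Joint probability = 16/52 × 1/2 × 1/2 = 0.077.

0.077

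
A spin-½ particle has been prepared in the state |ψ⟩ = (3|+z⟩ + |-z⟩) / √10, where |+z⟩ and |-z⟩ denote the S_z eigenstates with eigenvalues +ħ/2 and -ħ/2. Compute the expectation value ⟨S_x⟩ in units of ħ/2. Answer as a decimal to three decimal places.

0.600

⟨σ_x⟩ = 2 Re(a* b)/(|a|²+|b|²) with a = 3, b = 1.
a* b = 3, so ⟨σ_x⟩ = 6/10.
⟨S_x⟩ = (ħ/2)·⟨σ_x⟩.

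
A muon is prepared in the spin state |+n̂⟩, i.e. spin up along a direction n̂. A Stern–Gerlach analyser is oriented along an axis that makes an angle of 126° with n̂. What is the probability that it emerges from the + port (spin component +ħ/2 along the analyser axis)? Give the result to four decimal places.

For spin-½, the probability of finding spin-up along an axis at angle θ to the initial spin direction is cos²(θ/2); spin-down is sin²(θ/2).
θ = 126°, so P = cos²(63°) ≈ 0.2061.

0.2061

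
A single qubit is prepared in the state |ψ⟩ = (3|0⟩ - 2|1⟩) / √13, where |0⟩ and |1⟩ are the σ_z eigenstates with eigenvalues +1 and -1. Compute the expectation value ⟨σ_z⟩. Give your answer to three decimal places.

0.385

⟨σ_z⟩ = |a|² - |b|² divided by |a|²+|b|², with a, b the |0⟩, |1⟩ amplitudes.
= (9 - 4)/13 = 5/13.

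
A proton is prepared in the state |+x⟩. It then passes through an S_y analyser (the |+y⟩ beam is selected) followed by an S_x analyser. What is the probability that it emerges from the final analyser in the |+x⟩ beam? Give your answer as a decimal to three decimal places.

0.250

First analyser (S_y): from |+x⟩, P(|+y⟩) = 1/2.
After stage 1 the state is |+y⟩; P(|+x⟩) = |⟨+x|+y⟩|² = 1/2.
Joint probability = 1/2 × 1/2 = 0.250.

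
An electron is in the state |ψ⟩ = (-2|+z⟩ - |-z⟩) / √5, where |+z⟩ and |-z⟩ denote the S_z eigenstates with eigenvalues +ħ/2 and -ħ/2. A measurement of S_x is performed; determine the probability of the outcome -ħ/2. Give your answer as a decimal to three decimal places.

0.100

|-x⟩ = (|+z⟩ - |-z⟩)/√2, so ⟨-x|ψ⟩ = (-1) / (√2·√5).
P = |-1|² / 10 = 1/10.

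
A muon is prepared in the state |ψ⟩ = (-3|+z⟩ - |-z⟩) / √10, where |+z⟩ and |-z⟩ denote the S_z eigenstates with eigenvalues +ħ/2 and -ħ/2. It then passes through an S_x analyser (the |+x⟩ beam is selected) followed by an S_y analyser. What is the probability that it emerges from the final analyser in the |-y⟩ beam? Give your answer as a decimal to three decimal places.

First analyser (S_x): P(|+x⟩) = |⟨+x|ψ⟩|² = 16/20.
After stage 1 the state is |+x⟩; P(|-y⟩) = |⟨-y|+x⟩|² = 1/2.
Joint probability = 16/20 × 1/2 = 0.400.

0.400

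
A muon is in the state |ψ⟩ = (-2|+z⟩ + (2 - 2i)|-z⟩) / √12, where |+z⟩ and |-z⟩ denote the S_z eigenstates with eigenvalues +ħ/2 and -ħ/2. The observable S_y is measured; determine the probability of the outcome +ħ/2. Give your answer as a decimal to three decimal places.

0.833

|+y⟩ = (|+z⟩ + i|-z⟩)/√2, so ⟨+y|ψ⟩ = (-4 - 2i) / (√2·√12).
P = |-4 - 2i|² / 24 = 20/24.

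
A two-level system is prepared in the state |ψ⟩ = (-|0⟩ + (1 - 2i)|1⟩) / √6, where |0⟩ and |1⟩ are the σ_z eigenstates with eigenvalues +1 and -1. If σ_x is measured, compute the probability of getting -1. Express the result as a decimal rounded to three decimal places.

|-x⟩ = (|0⟩ - |1⟩)/√2, so ⟨-x|ψ⟩ = (-2 + 2i) / (√2·√6).
P = |-2 + 2i|² / 12 = 8/12.

0.667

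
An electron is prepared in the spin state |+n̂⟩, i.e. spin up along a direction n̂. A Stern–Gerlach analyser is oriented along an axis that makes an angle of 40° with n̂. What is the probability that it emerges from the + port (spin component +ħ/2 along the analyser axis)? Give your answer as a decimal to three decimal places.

0.883

For spin-½, the probability of finding spin-up along an axis at angle θ to the initial spin direction is cos²(θ/2); spin-down is sin²(θ/2).
θ = 40°, so P = cos²(20°) ≈ 0.883.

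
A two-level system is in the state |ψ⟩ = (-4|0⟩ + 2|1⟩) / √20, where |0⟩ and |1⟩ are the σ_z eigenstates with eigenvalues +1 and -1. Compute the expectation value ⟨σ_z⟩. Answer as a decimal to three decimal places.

0.600

⟨σ_z⟩ = |a|² - |b|² divided by |a|²+|b|², with a, b the |0⟩, |1⟩ amplitudes.
= (16 - 4)/20 = 12/20.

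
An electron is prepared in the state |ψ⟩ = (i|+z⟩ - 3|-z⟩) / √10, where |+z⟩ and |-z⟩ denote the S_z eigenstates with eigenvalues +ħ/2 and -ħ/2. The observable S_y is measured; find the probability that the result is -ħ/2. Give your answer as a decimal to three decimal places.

|-y⟩ = (|+z⟩ - i|-z⟩)/√2, so ⟨-y|ψ⟩ = (-2i) / (√2·√10).
P = |-2i|² / 20 = 4/20.

0.200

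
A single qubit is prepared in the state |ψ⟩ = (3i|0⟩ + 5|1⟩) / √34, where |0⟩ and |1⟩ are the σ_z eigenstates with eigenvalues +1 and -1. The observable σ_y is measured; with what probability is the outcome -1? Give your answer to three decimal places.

0.941

|-y⟩ = (|0⟩ - i|1⟩)/√2, so ⟨-y|ψ⟩ = (8i) / (√2·√34).
P = |8i|² / 68 = 64/68.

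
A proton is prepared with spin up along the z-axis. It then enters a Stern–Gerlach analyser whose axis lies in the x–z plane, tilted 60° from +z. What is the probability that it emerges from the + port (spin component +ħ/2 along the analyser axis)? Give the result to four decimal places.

For spin-½, the probability of finding spin-up along an axis at angle θ to the initial spin direction is cos²(θ/2); spin-down is sin²(θ/2).
θ = 60°, so P = cos²(30°) ≈ 0.7500.

0.7500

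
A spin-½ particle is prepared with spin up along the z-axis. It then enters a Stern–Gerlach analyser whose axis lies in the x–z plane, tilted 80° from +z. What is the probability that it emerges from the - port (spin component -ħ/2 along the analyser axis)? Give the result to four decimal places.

0.4132

For spin-½, the probability of finding spin-up along an axis at angle θ to the initial spin direction is cos²(θ/2); spin-down is sin²(θ/2).
θ = 80°, so P = sin²(40°) ≈ 0.4132.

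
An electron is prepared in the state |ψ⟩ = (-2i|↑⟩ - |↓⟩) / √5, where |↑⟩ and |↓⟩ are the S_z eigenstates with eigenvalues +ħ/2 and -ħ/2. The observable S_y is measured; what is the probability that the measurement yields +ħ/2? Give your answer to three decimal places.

0.100

|+y⟩ = (|↑⟩ + i|↓⟩)/√2, so ⟨+y|ψ⟩ = (-i) / (√2·√5).
P = |-i|² / 10 = 1/10.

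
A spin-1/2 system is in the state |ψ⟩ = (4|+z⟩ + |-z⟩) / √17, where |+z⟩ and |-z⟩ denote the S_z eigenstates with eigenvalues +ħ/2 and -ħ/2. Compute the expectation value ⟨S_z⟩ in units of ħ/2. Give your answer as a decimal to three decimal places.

0.882

⟨σ_z⟩ = |a|² - |b|² divided by |a|²+|b|², with a, b the |+z⟩, |-z⟩ amplitudes.
= (16 - 1)/17 = 15/17.
⟨S_z⟩ = (ħ/2)·⟨σ_z⟩.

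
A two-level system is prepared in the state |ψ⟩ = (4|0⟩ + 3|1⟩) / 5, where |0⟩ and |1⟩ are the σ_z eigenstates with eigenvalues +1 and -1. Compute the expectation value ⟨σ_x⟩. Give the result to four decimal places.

⟨σ_x⟩ = 2 Re(a* b)/(|a|²+|b|²) with a = 4, b = 3.
a* b = 12, so ⟨σ_x⟩ = 24/25.

0.9600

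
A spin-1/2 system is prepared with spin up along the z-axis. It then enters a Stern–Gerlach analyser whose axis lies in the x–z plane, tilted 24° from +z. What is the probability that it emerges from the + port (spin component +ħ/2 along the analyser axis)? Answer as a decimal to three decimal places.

For spin-½, the probability of finding spin-up along an axis at angle θ to the initial spin direction is cos²(θ/2); spin-down is sin²(θ/2).
θ = 24°, so P = cos²(12°) ≈ 0.957.

0.957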